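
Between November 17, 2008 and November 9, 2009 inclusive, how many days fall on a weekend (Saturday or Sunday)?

102

November 17, 2008 is a Monday.
The range spans 358 days (inclusive of both endpoints).
358 = 7 × 51 + 1, so there are 51 full weeks plus 1 extra day.
Each full week contributes 2 weekend days (Sat, Sun): 51 × 2 = 102.
The 1 extra day is Monday — none qualify.
Total: 102 + 0 = 102.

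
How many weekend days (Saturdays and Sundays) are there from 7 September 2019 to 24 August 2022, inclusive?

310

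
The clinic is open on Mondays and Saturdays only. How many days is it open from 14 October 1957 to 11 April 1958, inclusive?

14 October 1957 is a Monday.
The range spans 180 days (inclusive of both endpoints).
180 = 7 × 25 + 5, so there are 25 full weeks plus 5 extra days.
Each full week contributes 2 days from the set (Mon, Sat): 25 × 2 = 50.
The 5 extra days are Mon, Tue, Wed, Thu, Fri — 1 of them qualifies.
Total: 50 + 1 = 51.

51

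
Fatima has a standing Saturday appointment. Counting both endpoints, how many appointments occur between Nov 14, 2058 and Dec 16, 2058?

Nov 14, 2058 is a Thursday.
The range spans 33 days (inclusive of both endpoints).
33 = 7 × 4 + 5, so there are 4 full weeks plus 5 extra days.
Each full week contributes one Saturday: 4 so far.
The 5 extra days are Thu, Fri, Sat, Sun, Mon — 1 of them qualifies.
Total: 4 + 1 = 5.

5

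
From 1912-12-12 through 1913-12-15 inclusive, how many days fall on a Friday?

53

1912-12-12 is a Thursday.
From 1912-12-12 to 1913-12-15 is 369 days inclusive.
369 = 7 × 52 + 5, so there are 52 full weeks plus 5 extra days.
Each full week contributes one Friday: 52 so far.
The 5 extra days are Thu, Fri, Sat, Sun, Mon — 1 of them qualifies.
Total: 52 + 1 = 53.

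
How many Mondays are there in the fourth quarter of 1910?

Oct 1, 1910 is a Saturday.
From Oct 1, 1910 to Dec 31, 1910 is 92 days inclusive.
92 = 7 × 13 + 1, so there are 13 full weeks plus 1 extra day.
Each full week contributes one Monday: 13 so far.
The 1 extra day is Saturday — none qualify.
Total: 13 + 0 = 13.

13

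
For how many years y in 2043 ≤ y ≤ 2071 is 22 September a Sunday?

Day of week of September 22 in each year:
2043: Tue, 2044: Thu, 2045: Fri, 2046: Sat, 2047: Sun ✓, 2048: Tue, 2049: Wed, 2050: Thu, 2051: Fri, 2052: Sun ✓, 2053: Mon, 2054: Tue, 2055: Wed, 2056: Fri, 2057: Sat, 2058: Sun ✓, 2059: Mon, 2060: Wed, 2061: Thu, 2062: Fri, 2063: Sat, 2064: Mon, 2065: Tue, 2066: Wed, 2067: Thu, 2068: Sat, 2069: Sun ✓, 2070: Mon, 2071: Tue
Sundays: 2047, 2052, 2058, 2069.

4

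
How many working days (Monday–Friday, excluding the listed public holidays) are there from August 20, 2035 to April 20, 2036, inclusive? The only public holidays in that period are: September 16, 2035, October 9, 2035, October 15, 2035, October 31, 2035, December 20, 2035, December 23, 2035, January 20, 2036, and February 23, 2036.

171

August 20, 2035 is a Monday.
From August 20, 2035 to April 20, 2036 is 245 days inclusive.
245 = 7 × 35, so the span is exactly 35 full weeks.
Each full week contributes 5 weekdays (Mon–Fri): 35 × 5 = 175.
Total: 175.
Holidays: September 16, 2035 (Sun); October 9, 2035 (Tue); October 15, 2035 (Mon); October 31, 2035 (Wed); December 20, 2035 (Thu); December 23, 2035 (Sun); January 20, 2036 (Sun); February 23, 2036 (Sat).
4 of the 8 holidays fall on weekdays; the rest are weekends and were already excluded.
Business days: 175 − 4 = 171.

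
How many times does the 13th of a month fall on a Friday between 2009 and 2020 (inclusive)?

Friday-the-13ths by year:
2009: Feb, Mar, Nov
2010: Aug
2011: May
2012: Jan, Apr, Jul
2013: Sep, Dec
2014: Jun
2015: Feb, Mar, Nov
2016: May
2017: Jan, Oct
2018: Apr, Jul
2019: Sep, Dec
2020: Mar, Nov

23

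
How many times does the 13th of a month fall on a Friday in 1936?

2

The 13th falls on a Friday when the month's 13th has weekday Fri.
Jan 13 is Mon; Feb 13 is Thu; Mar 13 is Fri ✓; Apr 13 is Mon; May 13 is Wed; Jun 13 is Sat; Jul 13 is Mon; Aug 13 is Thu; Sep 13 is Sun; Oct 13 is Tue; Nov 13 is Fri ✓; Dec 13 is Sun.
Friday the 13ths: Mar, Nov.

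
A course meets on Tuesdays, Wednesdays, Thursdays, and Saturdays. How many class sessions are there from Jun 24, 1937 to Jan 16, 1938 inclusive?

Jun 24, 1937 is a Thursday.
From Jun 24, 1937 to Jan 16, 1938 is 207 days inclusive.
207 = 7 × 29 + 4, so there are 29 full weeks plus 4 extra days.
Each full week contributes 4 days from the set (Tue, Wed, Thu, Sat): 29 × 4 = 116.
The 4 extra days are Thu, Fri, Sat, Sun — 2 of them qualify.
Total: 116 + 2 = 118.

118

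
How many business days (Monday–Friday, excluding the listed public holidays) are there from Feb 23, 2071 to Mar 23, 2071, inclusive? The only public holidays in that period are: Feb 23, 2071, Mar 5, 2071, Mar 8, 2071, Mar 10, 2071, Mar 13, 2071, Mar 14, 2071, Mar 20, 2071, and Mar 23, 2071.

15

Feb 23, 2071 is a Monday.
The range spans 29 days (inclusive of both endpoints).
29 = 7 × 4 + 1, so there are 4 full weeks plus 1 extra day.
Each full week contributes 5 weekdays (Mon–Fri): 4 × 5 = 20.
The 1 extra day is Monday — 1 of them qualifies.
Total: 20 + 1 = 21.
Holidays: Feb 23, 2071 (Mon); Mar 5, 2071 (Thu); Mar 8, 2071 (Sun); Mar 10, 2071 (Tue); Mar 13, 2071 (Fri); Mar 14, 2071 (Sat); Mar 20, 2071 (Fri); Mar 23, 2071 (Mon).
6 of the 8 holidays fall on weekdays; the rest are weekends and were already excluded.
Business days: 21 − 6 = 15.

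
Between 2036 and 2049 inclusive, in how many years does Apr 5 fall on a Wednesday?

Day of week of April 5 in each year:
2036: Sat, 2037: Sun, 2038: Mon, 2039: Tue, 2040: Thu, 2041: Fri, 2042: Sat, 2043: Sun, 2044: Tue, 2045: Wed ✓, 2046: Thu, 2047: Fri, 2048: Sun, 2049: Mon
Wednesdays: 2045.

1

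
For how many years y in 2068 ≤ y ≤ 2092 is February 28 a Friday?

4

Day of week of February 28 in each year:
2068: Tue, 2069: Thu, 2070: Fri ✓, 2071: Sat, 2072: Sun, 2073: Tue, 2074: Wed, 2075: Thu, 2076: Fri ✓, 2077: Sun, 2078: Mon, 2079: Tue, 2080: Wed, 2081: Fri ✓, 2082: Sat, 2083: Sun, 2084: Mon, 2085: Wed, 2086: Thu, 2087: Fri ✓, 2088: Sat, 2089: Mon, 2090: Tue, 2091: Wed, 2092: Thu
Fridays: 2070, 2076, 2081, 2087.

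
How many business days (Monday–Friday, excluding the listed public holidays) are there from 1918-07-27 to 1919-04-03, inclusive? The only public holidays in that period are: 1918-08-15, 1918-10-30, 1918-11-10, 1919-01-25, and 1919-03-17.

1918-07-27 is a Saturday.
That's 251 days from start to end, counting both.
251 = 7 × 35 + 6, so there are 35 full weeks plus 6 extra days.
Each full week contributes 5 weekdays (Mon–Fri): 35 × 5 = 175.
The 6 extra days are Sat, Sun, Mon, Tue, Wed, Thu — 4 of them qualify.
Total: 175 + 4 = 179.
Holidays: 1918-08-15 (Thu); 1918-10-30 (Wed); 1918-11-10 (Sun); 1919-01-25 (Sat); 1919-03-17 (Mon).
3 of the 5 holidays fall on weekdays; the rest are weekends and were already excluded.
Business days: 179 − 3 = 176.

176 business days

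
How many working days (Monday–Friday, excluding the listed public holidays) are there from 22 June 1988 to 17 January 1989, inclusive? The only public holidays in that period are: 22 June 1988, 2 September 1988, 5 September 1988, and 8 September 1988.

22 June 1988 is a Wednesday.
That's 210 days from start to end, counting both.
210 = 7 × 30, so the span is exactly 30 full weeks.
Each full week contributes 5 weekdays (Mon–Fri): 30 × 5 = 150.
Total: 150.
Holidays: 22 June 1988 (Wed); 2 September 1988 (Fri); 5 September 1988 (Mon); 8 September 1988 (Thu).
All 4 holidays fall on weekdays, so subtract 4.
Business days: 150 − 4 = 146.

146 working days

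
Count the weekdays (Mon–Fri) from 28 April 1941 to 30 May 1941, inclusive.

25 weekdays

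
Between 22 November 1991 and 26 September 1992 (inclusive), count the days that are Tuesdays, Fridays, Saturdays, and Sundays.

22 November 1991 is a Friday.
From 22 November 1991 to 26 September 1992 is 310 days inclusive.
310 = 7 × 44 + 2, so there are 44 full weeks plus 2 extra days.
Each full week contributes 4 days from the set (Tue, Fri, Sat, Sun): 44 × 4 = 176.
The 2 extra days are Friday, Saturday — 2 of them qualify.
Total: 176 + 2 = 178.

178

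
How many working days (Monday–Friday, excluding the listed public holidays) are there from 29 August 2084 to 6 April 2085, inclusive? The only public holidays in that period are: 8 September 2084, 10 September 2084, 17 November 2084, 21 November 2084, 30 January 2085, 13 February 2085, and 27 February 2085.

153 working days

29 August 2084 is a Tuesday.
From 29 August 2084 to 6 April 2085 is 221 days inclusive.
221 = 7 × 31 + 4, so there are 31 full weeks plus 4 extra days.
Each full week contributes 5 weekdays (Mon–Fri): 31 × 5 = 155.
The 4 extra days are Tuesday, Wednesday, Thursday, Friday — 4 of them qualify.
Total: 155 + 4 = 159.
Holidays: 8 September 2084 (Fri); 10 September 2084 (Sun); 17 November 2084 (Fri); 21 November 2084 (Tue); 30 January 2085 (Tue); 13 February 2085 (Tue); 27 February 2085 (Tue).
6 of the 7 holidays fall on weekdays; the rest are weekends and were already excluded.
Business days: 159 − 6 = 153.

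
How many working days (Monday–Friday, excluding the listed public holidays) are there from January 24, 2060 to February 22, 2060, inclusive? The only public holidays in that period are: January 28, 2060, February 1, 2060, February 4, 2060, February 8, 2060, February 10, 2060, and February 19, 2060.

January 24, 2060 is a Saturday.
That's 30 days from start to end, counting both.
30 = 7 × 4 + 2, so there are 4 full weeks plus 2 extra days.
Each full week contributes 5 weekdays (Mon–Fri): 4 × 5 = 20.
The 2 extra days are Sat, Sun — none qualify.
Total: 20 + 0 = 20.
Holidays: January 28, 2060 (Wed); February 1, 2060 (Sun); February 4, 2060 (Wed); February 8, 2060 (Sun); February 10, 2060 (Tue); February 19, 2060 (Thu).
4 of the 6 holidays fall on weekdays; the rest are weekends and were already excluded.
Business days: 20 − 4 = 16.

16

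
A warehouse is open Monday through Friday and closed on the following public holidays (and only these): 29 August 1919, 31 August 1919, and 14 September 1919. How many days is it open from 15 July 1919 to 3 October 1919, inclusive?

15 July 1919 is a Tuesday.
From 15 July 1919 to 3 October 1919 is 81 days inclusive.
81 = 7 × 11 + 4, so there are 11 full weeks plus 4 extra days.
Each full week contributes 5 weekdays (Mon–Fri): 11 × 5 = 55.
The 4 extra days are Tue, Wed, Thu, Fri — 4 of them qualify.
Total: 55 + 4 = 59.
Holidays: 29 August 1919 (Fri); 31 August 1919 (Sun); 14 September 1919 (Sun).
1 of the 3 holidays fall on weekdays; the rest are weekends and were already excluded.
Business days: 59 − 1 = 58.

58 working days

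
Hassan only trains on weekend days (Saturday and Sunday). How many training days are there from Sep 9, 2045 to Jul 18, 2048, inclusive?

299

Sep 9, 2045 is a Saturday.
That's 1044 days from start to end, counting both.
1044 = 7 × 149 + 1, so there are 149 full weeks plus 1 extra day.
Each full week contributes 2 weekend days (Sat, Sun): 149 × 2 = 298.
The 1 extra day is Sat — 1 of them qualifies.
Total: 298 + 1 = 299.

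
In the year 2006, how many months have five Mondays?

A month has five Mondays exactly when Monday falls within its first (length − 28) days.
Jan: 31 days, starts Sun → 5 of Sun, Mon, Tue ✓
Feb: 28 days, starts Wed → 5 of (none)
Mar: 31 days, starts Wed → 5 of Wed, Thu, Fri
Apr: 30 days, starts Sat → 5 of Sat, Sun
May: 31 days, starts Mon → 5 of Mon, Tue, Wed ✓
Jun: 30 days, starts Thu → 5 of Thu, Fri
Jul: 31 days, starts Sat → 5 of Sat, Sun, Mon ✓
Aug: 31 days, starts Tue → 5 of Tue, Wed, Thu
Sep: 30 days, starts Fri → 5 of Fri, Sat
Oct: 31 days, starts Sun → 5 of Sun, Mon, Tue ✓
Nov: 30 days, starts Wed → 5 of Wed, Thu
Dec: 31 days, starts Fri → 5 of Fri, Sat, Sun
Months with five Mondays: Jan, May, Jul, Oct.

4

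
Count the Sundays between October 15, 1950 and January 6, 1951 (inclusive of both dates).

12 Sundays

October 15, 1950 is a Sunday.
From October 15, 1950 to January 6, 1951 is 84 days inclusive.
84 = 7 × 12, so the span is exactly 12 full weeks.
Each full week contributes one Sunday: 12 so far.
Total: 12.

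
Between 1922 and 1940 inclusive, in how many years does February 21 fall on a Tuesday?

4

Day of week of February 21 in each year:
1922: Tue ✓, 1923: Wed, 1924: Thu, 1925: Sat, 1926: Sun, 1927: Mon, 1928: Tue ✓, 1929: Thu, 1930: Fri, 1931: Sat, 1932: Sun, 1933: Tue ✓, 1934: Wed, 1935: Thu, 1936: Fri, 1937: Sun, 1938: Mon, 1939: Tue ✓, 1940: Wed
Tuesdays: 1922, 1928, 1933, 1939.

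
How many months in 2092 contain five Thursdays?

4

A month has five Thursdays exactly when Thursday falls within its first (length − 28) days.
Jan: 31 days, starts Tue → 5 of Tue, Wed, Thu ✓
Feb: 29 days, starts Fri → 5 of Fri
Mar: 31 days, starts Sat → 5 of Sat, Sun, Mon
Apr: 30 days, starts Tue → 5 of Tue, Wed
May: 31 days, starts Thu → 5 of Thu, Fri, Sat ✓
Jun: 30 days, starts Sun → 5 of Sun, Mon
Jul: 31 days, starts Tue → 5 of Tue, Wed, Thu ✓
Aug: 31 days, starts Fri → 5 of Fri, Sat, Sun
Sep: 30 days, starts Mon → 5 of Mon, Tue
Oct: 31 days, starts Wed → 5 of Wed, Thu, Fri ✓
Nov: 30 days, starts Sat → 5 of Sat, Sun
Dec: 31 days, starts Mon → 5 of Mon, Tue, Wed
Months with five Thursdays: Jan, May, Jul, Oct.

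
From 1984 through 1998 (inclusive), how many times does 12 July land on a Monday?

1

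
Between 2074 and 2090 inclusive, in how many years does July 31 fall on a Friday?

2

Day of week of July 31 in each year:
2074: Tue, 2075: Wed, 2076: Fri ✓, 2077: Sat, 2078: Sun, 2079: Mon, 2080: Wed, 2081: Thu, 2082: Fri ✓, 2083: Sat, 2084: Mon, 2085: Tue, 2086: Wed, 2087: Thu, 2088: Sat, 2089: Sun, 2090: Mon
Fridays: 2076, 2082.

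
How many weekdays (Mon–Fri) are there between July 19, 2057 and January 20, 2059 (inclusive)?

393 weekdays

July 19, 2057 is a Thursday.
The range spans 551 days (inclusive of both endpoints).
551 = 7 × 78 + 5, so there are 78 full weeks plus 5 extra days.
Each full week contributes 5 weekdays (Mon–Fri): 78 × 5 = 390.
The 5 extra days are Thu, Fri, Sat, Sun, Mon — 3 of them qualify.
Total: 390 + 3 = 393.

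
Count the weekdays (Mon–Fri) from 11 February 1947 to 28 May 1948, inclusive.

339

11 February 1947 is a Tuesday.
The range spans 473 days (inclusive of both endpoints).
473 = 7 × 67 + 4, so there are 67 full weeks plus 4 extra days.
Each full week contributes 5 weekdays (Mon–Fri): 67 × 5 = 335.
The 4 extra days are Tue, Wed, Thu, Fri — 4 of them qualify.
Total: 335 + 4 = 339.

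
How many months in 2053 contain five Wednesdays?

A month has five Wednesdays exactly when Wednesday falls within its first (length − 28) days.
Jan: 31 days, starts Wed → 5 of Wed, Thu, Fri ✓
Feb: 28 days, starts Sat → 5 of (none)
Mar: 31 days, starts Sat → 5 of Sat, Sun, Mon
Apr: 30 days, starts Tue → 5 of Tue, Wed ✓
May: 31 days, starts Thu → 5 of Thu, Fri, Sat
Jun: 30 days, starts Sun → 5 of Sun, Mon
Jul: 31 days, starts Tue → 5 of Tue, Wed, Thu ✓
Aug: 31 days, starts Fri → 5 of Fri, Sat, Sun
Sep: 30 days, starts Mon → 5 of Mon, Tue
Oct: 31 days, starts Wed → 5 of Wed, Thu, Fri ✓
Nov: 30 days, starts Sat → 5 of Sat, Sun
Dec: 31 days, starts Mon → 5 of Mon, Tue, Wed ✓
Months with five Wednesdays: Jan, Apr, Jul, Oct, Dec.

5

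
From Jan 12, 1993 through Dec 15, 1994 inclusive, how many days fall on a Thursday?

101

Jan 12, 1993 is a Tuesday.
The range spans 703 days (inclusive of both endpoints).
703 = 7 × 100 + 3, so there are 100 full weeks plus 3 extra days.
Each full week contributes one Thursday: 100 so far.
The 3 extra days are Tue, Wed, Thu — 1 of them qualifies.
Total: 100 + 1 = 101.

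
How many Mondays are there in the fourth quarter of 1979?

14

1979-10-01 is a Monday.
That's 92 days from start to end, counting both.
92 = 7 × 13 + 1, so there are 13 full weeks plus 1 extra day.
Each full week contributes one Monday: 13 so far.
The 1 extra day is Mon — 1 of them qualifies.
Total: 13 + 1 = 14.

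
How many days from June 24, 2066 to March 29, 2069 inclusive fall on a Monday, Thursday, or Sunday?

433

June 24, 2066 is a Thursday.
The range spans 1010 days (inclusive of both endpoints).
1010 = 7 × 144 + 2, so there are 144 full weeks plus 2 extra days.
Each full week contributes 3 days from the set (Mon, Thu, Sun): 144 × 3 = 432.
The 2 extra days are Thu, Fri — 1 of them qualifies.
Total: 432 + 1 = 433.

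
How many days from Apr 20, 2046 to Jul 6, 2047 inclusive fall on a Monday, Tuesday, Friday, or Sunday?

253

Apr 20, 2046 is a Friday.
That's 443 days from start to end, counting both.
443 = 7 × 63 + 2, so there are 63 full weeks plus 2 extra days.
Each full week contributes 4 days from the set (Mon, Tue, Fri, Sun): 63 × 4 = 252.
The 2 extra days are Friday, Saturday — 1 of them qualifies.
Total: 252 + 1 = 253.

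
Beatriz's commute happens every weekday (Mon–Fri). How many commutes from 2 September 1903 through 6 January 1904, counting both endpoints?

2 September 1903 is a Wednesday.
That's 127 days from start to end, counting both.
127 = 7 × 18 + 1, so there are 18 full weeks plus 1 extra day.
Each full week contributes 5 weekdays (Mon–Fri): 18 × 5 = 90.
The 1 extra day is Wednesday — 1 of them qualifies.
Total: 90 + 1 = 91.

91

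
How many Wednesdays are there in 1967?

52

January 1, 1967 is a Sunday.
That's 365 days from start to end, counting both.
365 = 7 × 52 + 1, so there are 52 full weeks plus 1 extra day.
Each full week contributes one Wednesday: 52 so far.
The 1 extra day is Sunday — none qualify.
Total: 52 + 0 = 52.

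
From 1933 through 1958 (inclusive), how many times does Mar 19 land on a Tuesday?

4

Day of week of March 19 in each year:
1933: Sun, 1934: Mon, 1935: Tue ✓, 1936: Thu, 1937: Fri, 1938: Sat, 1939: Sun, 1940: Tue ✓, 1941: Wed, 1942: Thu, 1943: Fri, 1944: Sun, 1945: Mon, 1946: Tue ✓, 1947: Wed, 1948: Fri, 1949: Sat, 1950: Sun, 1951: Mon, 1952: Wed, 1953: Thu, 1954: Fri, 1955: Sat, 1956: Mon, 1957: Tue ✓, 1958: Wed
Tuesdays: 1935, 1940, 1946, 1957.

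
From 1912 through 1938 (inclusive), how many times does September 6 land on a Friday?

4

Day of week of September 6 in each year:
1912: Fri ✓, 1913: Sat, 1914: Sun, 1915: Mon, 1916: Wed, 1917: Thu, 1918: Fri ✓, 1919: Sat, 1920: Mon, 1921: Tue, 1922: Wed, 1923: Thu, 1924: Sat, 1925: Sun, 1926: Mon, 1927: Tue, 1928: Thu, 1929: Fri ✓, 1930: Sat, 1931: Sun, 1932: Tue, 1933: Wed, 1934: Thu, 1935: Fri ✓, 1936: Sun, 1937: Mon, 1938: Tue
Fridays: 1912, 1918, 1929, 1935.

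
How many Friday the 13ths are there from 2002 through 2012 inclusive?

19

Friday-the-13ths by year:
2002: Sep, Dec
2003: Jun
2004: Feb, Aug
2005: May
2006: Jan, Oct
2007: Apr, Jul
2008: Jun
2009: Feb, Mar, Nov
2010: Aug
2011: May
2012: Jan, Apr, Jul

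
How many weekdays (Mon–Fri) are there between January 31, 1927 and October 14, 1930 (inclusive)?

January 31, 1927 is a Monday.
From January 31, 1927 to October 14, 1930 is 1353 days inclusive.
1353 = 7 × 193 + 2, so there are 193 full weeks plus 2 extra days.
Each full week contributes 5 weekdays (Mon–Fri): 193 × 5 = 965.
The 2 extra days are Monday, Tuesday — 2 of them qualify.
Total: 965 + 2 = 967.

967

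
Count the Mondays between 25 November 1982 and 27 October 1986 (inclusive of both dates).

205 Mondays

25 November 1982 is a Thursday.
From 25 November 1982 to 27 October 1986 is 1433 days inclusive.
1433 = 7 × 204 + 5, so there are 204 full weeks plus 5 extra days.
Each full week contributes one Monday: 204 so far.
The 5 extra days are Thu, Fri, Sat, Sun, Mon — 1 of them qualifies.
Total: 204 + 1 = 205.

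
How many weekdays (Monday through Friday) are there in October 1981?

October 1, 1981 is a Thursday.
That's 31 days from start to end, counting both.
31 = 7 × 4 + 3, so there are 4 full weeks plus 3 extra days.
Each full week contributes 5 weekdays (Mon–Fri): 4 × 5 = 20.
The 3 extra days are Thursday, Friday, Saturday — 2 of them qualify.
Total: 20 + 2 = 22.

22 weekdays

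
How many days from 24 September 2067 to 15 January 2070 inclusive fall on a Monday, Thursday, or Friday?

361

24 September 2067 is a Saturday.
From 24 September 2067 to 15 January 2070 is 845 days inclusive.
845 = 7 × 120 + 5, so there are 120 full weeks plus 5 extra days.
Each full week contributes 3 days from the set (Mon, Thu, Fri): 120 × 3 = 360.
The 5 extra days are Sat, Sun, Mon, Tue, Wed — 1 of them qualifies.
Total: 360 + 1 = 361.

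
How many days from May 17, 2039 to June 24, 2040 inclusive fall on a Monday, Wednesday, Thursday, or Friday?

231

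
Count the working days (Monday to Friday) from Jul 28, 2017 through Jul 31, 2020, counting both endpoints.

Jul 28, 2017 is a Friday.
The range spans 1100 days (inclusive of both endpoints).
1100 = 7 × 157 + 1, so there are 157 full weeks plus 1 extra day.
Each full week contributes 5 weekdays (Mon–Fri): 157 × 5 = 785.
The 1 extra day is Fri — 1 of them qualifies.
Total: 785 + 1 = 786.

786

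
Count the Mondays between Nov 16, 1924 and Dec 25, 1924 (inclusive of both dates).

6 Mondays

Nov 16, 1924 is a Sunday.
From Nov 16, 1924 to Dec 25, 1924 is 40 days inclusive.
40 = 7 × 5 + 5, so there are 5 full weeks plus 5 extra days.
Each full week contributes one Monday: 5 so far.
The 5 extra days are Sunday, Monday, Tuesday, Wednesday, Thursday — 1 of them qualifies.
Total: 5 + 1 = 6.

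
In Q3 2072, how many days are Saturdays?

13

2072-07-01 is a Friday.
That's 92 days from start to end, counting both.
92 = 7 × 13 + 1, so there are 13 full weeks plus 1 extra day.
Each full week contributes one Saturday: 13 so far.
The 1 extra day is Fri — none qualify.
Total: 13 + 0 = 13.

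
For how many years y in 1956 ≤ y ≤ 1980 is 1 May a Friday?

Day of week of May 1 in each year:
1956: Tue, 1957: Wed, 1958: Thu, 1959: Fri ✓, 1960: Sun, 1961: Mon, 1962: Tue, 1963: Wed, 1964: Fri ✓, 1965: Sat, 1966: Sun, 1967: Mon, 1968: Wed, 1969: Thu, 1970: Fri ✓, 1971: Sat, 1972: Mon, 1973: Tue, 1974: Wed, 1975: Thu, 1976: Sat, 1977: Sun, 1978: Mon, 1979: Tue, 1980: Thu
Fridays: 1959, 1964, 1970.

3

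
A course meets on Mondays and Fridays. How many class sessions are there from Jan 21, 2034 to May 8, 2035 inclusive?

135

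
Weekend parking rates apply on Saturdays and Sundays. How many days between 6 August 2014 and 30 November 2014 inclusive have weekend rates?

6 August 2014 is a Wednesday.
The range spans 117 days (inclusive of both endpoints).
117 = 7 × 16 + 5, so there are 16 full weeks plus 5 extra days.
Each full week contributes 2 weekend days (Sat, Sun): 16 × 2 = 32.
The 5 extra days are Wed, Thu, Fri, Sat, Sun — 2 of them qualify.
Total: 32 + 2 = 34.

34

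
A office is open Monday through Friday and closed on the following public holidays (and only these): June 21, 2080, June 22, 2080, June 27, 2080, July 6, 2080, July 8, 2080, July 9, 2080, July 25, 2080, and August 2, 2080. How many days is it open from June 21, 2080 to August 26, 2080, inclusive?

June 21, 2080 is a Friday.
The range spans 67 days (inclusive of both endpoints).
67 = 7 × 9 + 4, so there are 9 full weeks plus 4 extra days.
Each full week contributes 5 weekdays (Mon–Fri): 9 × 5 = 45.
The 4 extra days are Friday, Saturday, Sunday, Monday — 2 of them qualify.
Total: 45 + 2 = 47.
Holidays: June 21, 2080 (Fri); June 22, 2080 (Sat); June 27, 2080 (Thu); July 6, 2080 (Sat); July 8, 2080 (Mon); July 9, 2080 (Tue); July 25, 2080 (Thu); August 2, 2080 (Fri).
6 of the 8 holidays fall on weekdays; the rest are weekends and were already excluded.
Business days: 47 − 6 = 41.

41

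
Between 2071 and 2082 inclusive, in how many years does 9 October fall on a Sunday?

Day of week of October 9 in each year:
2071: Fri, 2072: Sun ✓, 2073: Mon, 2074: Tue, 2075: Wed, 2076: Fri, 2077: Sat, 2078: Sun ✓, 2079: Mon, 2080: Wed, 2081: Thu, 2082: Fri
Sundays: 2072, 2078.

2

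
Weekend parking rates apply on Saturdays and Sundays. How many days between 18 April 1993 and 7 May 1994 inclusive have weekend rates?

110

18 April 1993 is a Sunday.
The range spans 385 days (inclusive of both endpoints).
385 = 7 × 55, so the span is exactly 55 full weeks.
Each full week contributes 2 weekend days (Sat, Sun): 55 × 2 = 110.
Total: 110.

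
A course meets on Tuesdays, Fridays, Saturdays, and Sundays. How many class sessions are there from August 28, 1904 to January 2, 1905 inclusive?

73

August 28, 1904 is a Sunday.
From August 28, 1904 to January 2, 1905 is 128 days inclusive.
128 = 7 × 18 + 2, so there are 18 full weeks plus 2 extra days.
Each full week contributes 4 days from the set (Tue, Fri, Sat, Sun): 18 × 4 = 72.
The 2 extra days are Sun, Mon — 1 of them qualifies.
Total: 72 + 1 = 73.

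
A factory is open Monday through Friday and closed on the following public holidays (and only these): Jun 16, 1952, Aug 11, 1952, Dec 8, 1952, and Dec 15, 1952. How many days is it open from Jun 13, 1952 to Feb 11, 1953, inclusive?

170

Jun 13, 1952 is a Friday.
The range spans 244 days (inclusive of both endpoints).
244 = 7 × 34 + 6, so there are 34 full weeks plus 6 extra days.
Each full week contributes 5 weekdays (Mon–Fri): 34 × 5 = 170.
The 6 extra days are Fri, Sat, Sun, Mon, Tue, Wed — 4 of them qualify.
Total: 170 + 4 = 174.
Holidays: Jun 16, 1952 (Mon); Aug 11, 1952 (Mon); Dec 8, 1952 (Mon); Dec 15, 1952 (Mon).
All 4 holidays fall on weekdays, so subtract 4.
Business days: 174 − 4 = 170.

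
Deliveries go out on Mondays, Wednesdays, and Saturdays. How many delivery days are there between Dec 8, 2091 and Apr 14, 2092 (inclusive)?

56

Dec 8, 2091 is a Saturday.
The range spans 129 days (inclusive of both endpoints).
129 = 7 × 18 + 3, so there are 18 full weeks plus 3 extra days.
Each full week contributes 3 days from the set (Mon, Wed, Sat): 18 × 3 = 54.
The 3 extra days are Sat, Sun, Mon — 2 of them qualify.
Total: 54 + 2 = 56.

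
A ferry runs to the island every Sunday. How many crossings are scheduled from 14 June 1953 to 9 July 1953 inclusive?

14 June 1953 is a Sunday.
From 14 June 1953 to 9 July 1953 is 26 days inclusive.
26 = 7 × 3 + 5, so there are 3 full weeks plus 5 extra days.
Each full week contributes one Sunday: 3 so far.
The 5 extra days are Sun, Mon, Tue, Wed, Thu — 1 of them qualifies.
Total: 3 + 1 = 4.

4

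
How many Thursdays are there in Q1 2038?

Jan 1, 2038 is a Friday.
The range spans 90 days (inclusive of both endpoints).
90 = 7 × 12 + 6, so there are 12 full weeks plus 6 extra days.
Each full week contributes one Thursday: 12 so far.
The 6 extra days are Friday, Saturday, Sunday, Monday, Tuesday, Wednesday — none qualify.
Total: 12 + 0 = 12.

12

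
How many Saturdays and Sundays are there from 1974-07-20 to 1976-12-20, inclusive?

254

1974-07-20 is a Saturday.
That's 885 days from start to end, counting both.
885 = 7 × 126 + 3, so there are 126 full weeks plus 3 extra days.
Each full week contributes 2 weekend days (Sat, Sun): 126 × 2 = 252.
The 3 extra days are Sat, Sun, Mon — 2 of them qualify.
Total: 252 + 2 = 254.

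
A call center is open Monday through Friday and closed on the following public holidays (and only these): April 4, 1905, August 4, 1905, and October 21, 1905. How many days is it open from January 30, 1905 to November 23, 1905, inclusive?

212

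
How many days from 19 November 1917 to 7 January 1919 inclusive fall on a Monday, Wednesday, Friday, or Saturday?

237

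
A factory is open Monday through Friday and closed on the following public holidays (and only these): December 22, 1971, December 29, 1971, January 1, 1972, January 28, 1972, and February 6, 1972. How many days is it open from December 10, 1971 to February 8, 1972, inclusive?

December 10, 1971 is a Friday.
The range spans 61 days (inclusive of both endpoints).
61 = 7 × 8 + 5, so there are 8 full weeks plus 5 extra days.
Each full week contributes 5 weekdays (Mon–Fri): 8 × 5 = 40.
The 5 extra days are Fri, Sat, Sun, Mon, Tue — 3 of them qualify.
Total: 40 + 3 = 43.
Holidays: December 22, 1971 (Wed); December 29, 1971 (Wed); January 1, 1972 (Sat); January 28, 1972 (Fri); February 6, 1972 (Sun).
3 of the 5 holidays fall on weekdays; the rest are weekends and were already excluded.
Business days: 43 − 3 = 40.

40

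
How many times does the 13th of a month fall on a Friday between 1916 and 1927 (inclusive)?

Friday-the-13ths by year:
1916: Oct
1917: Apr, Jul
1918: Sep, Dec
1919: Jun
1920: Feb, Aug
1921: May
1922: Jan, Oct
1923: Apr, Jul
1924: Jun
1925: Feb, Mar, Nov
1926: Aug
1927: May

19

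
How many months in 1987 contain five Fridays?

A month has five Fridays exactly when Friday falls within its first (length − 28) days.
Jan: 31 days, starts Thu → 5 of Thu, Fri, Sat ✓
Feb: 28 days, starts Sun → 5 of (none)
Mar: 31 days, starts Sun → 5 of Sun, Mon, Tue
Apr: 30 days, starts Wed → 5 of Wed, Thu
May: 31 days, starts Fri → 5 of Fri, Sat, Sun ✓
Jun: 30 days, starts Mon → 5 of Mon, Tue
Jul: 31 days, starts Wed → 5 of Wed, Thu, Fri ✓
Aug: 31 days, starts Sat → 5 of Sat, Sun, Mon
Sep: 30 days, starts Tue → 5 of Tue, Wed
Oct: 31 days, starts Thu → 5 of Thu, Fri, Sat ✓
Nov: 30 days, starts Sun → 5 of Sun, Mon
Dec: 31 days, starts Tue → 5 of Tue, Wed, Thu
Months with five Fridays: Jan, May, Jul, Oct.

4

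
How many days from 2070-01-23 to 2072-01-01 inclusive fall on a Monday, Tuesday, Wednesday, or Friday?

405

2070-01-23 is a Thursday.
From 2070-01-23 to 2072-01-01 is 709 days inclusive.
709 = 7 × 101 + 2, so there are 101 full weeks plus 2 extra days.
Each full week contributes 4 days from the set (Mon, Tue, Wed, Fri): 101 × 4 = 404.
The 2 extra days are Thursday, Friday — 1 of them qualifies.
Total: 404 + 1 = 405.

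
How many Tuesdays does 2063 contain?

52

Jan 1, 2063 is a Monday.
That's 365 days from start to end, counting both.
365 = 7 × 52 + 1, so there are 52 full weeks plus 1 extra day.
Each full week contributes one Tuesday: 52 so far.
The 1 extra day is Monday — none qualify.
Total: 52 + 0 = 52.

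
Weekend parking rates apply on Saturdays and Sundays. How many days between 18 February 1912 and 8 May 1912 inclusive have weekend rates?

23

18 February 1912 is a Sunday.
That's 81 days from start to end, counting both.
81 = 7 × 11 + 4, so there are 11 full weeks plus 4 extra days.
Each full week contributes 2 weekend days (Sat, Sun): 11 × 2 = 22.
The 4 extra days are Sun, Mon, Tue, Wed — 1 of them qualifies.
Total: 22 + 1 = 23.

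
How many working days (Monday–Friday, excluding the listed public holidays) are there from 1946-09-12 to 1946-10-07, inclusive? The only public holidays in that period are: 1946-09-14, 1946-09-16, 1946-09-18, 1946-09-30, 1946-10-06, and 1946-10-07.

14

1946-09-12 is a Thursday.
From 1946-09-12 to 1946-10-07 is 26 days inclusive.
26 = 7 × 3 + 5, so there are 3 full weeks plus 5 extra days.
Each full week contributes 5 weekdays (Mon–Fri): 3 × 5 = 15.
The 5 extra days are Thursday, Friday, Saturday, Sunday, Monday — 3 of them qualify.
Total: 15 + 3 = 18.
Holidays: 1946-09-14 (Sat); 1946-09-16 (Mon); 1946-09-18 (Wed); 1946-09-30 (Mon); 1946-10-06 (Sun); 1946-10-07 (Mon).
4 of the 6 holidays fall on weekdays; the rest are weekends and were already excluded.
Business days: 18 − 4 = 14.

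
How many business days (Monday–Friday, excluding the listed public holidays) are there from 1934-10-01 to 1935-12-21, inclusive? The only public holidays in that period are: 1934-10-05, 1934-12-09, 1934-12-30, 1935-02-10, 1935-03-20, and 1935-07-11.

317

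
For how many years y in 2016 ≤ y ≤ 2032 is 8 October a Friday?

3

Day of week of October 8 in each year:
2016: Sat, 2017: Sun, 2018: Mon, 2019: Tue, 2020: Thu, 2021: Fri ✓, 2022: Sat, 2023: Sun, 2024: Tue, 2025: Wed, 2026: Thu, 2027: Fri ✓, 2028: Sun, 2029: Mon, 2030: Tue, 2031: Wed, 2032: Fri ✓
Fridays: 2021, 2027, 2032.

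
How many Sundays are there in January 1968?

Jan 1, 1968 is a Monday.
From Jan 1, 1968 to Jan 31, 1968 is 31 days inclusive.
31 = 7 × 4 + 3, so there are 4 full weeks plus 3 extra days.
Each full week contributes one Sunday: 4 so far.
The 3 extra days are Monday, Tuesday, Wednesday — none qualify.
Total: 4 + 0 = 4.

4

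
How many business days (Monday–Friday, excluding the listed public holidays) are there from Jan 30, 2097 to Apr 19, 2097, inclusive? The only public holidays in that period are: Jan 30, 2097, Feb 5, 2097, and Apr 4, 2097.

55

Jan 30, 2097 is a Wednesday.
That's 80 days from start to end, counting both.
80 = 7 × 11 + 3, so there are 11 full weeks plus 3 extra days.
Each full week contributes 5 weekdays (Mon–Fri): 11 × 5 = 55.
The 3 extra days are Wed, Thu, Fri — 3 of them qualify.
Total: 55 + 3 = 58.
Holidays: Jan 30, 2097 (Wed); Feb 5, 2097 (Tue); Apr 4, 2097 (Thu).
All 3 holidays fall on weekdays, so subtract 3.
Business days: 58 − 3 = 55.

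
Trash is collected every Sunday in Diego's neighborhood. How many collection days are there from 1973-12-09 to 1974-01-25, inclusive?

1973-12-09 is a Sunday.
The range spans 48 days (inclusive of both endpoints).
48 = 7 × 6 + 6, so there are 6 full weeks plus 6 extra days.
Each full week contributes one Sunday: 6 so far.
The 6 extra days are Sun, Mon, Tue, Wed, Thu, Fri — 1 of them qualifies.
Total: 6 + 1 = 7.

7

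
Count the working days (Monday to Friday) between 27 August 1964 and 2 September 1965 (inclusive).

266 weekdays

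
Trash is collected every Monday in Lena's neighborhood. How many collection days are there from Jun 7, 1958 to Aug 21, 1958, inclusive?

11

Jun 7, 1958 is a Saturday.
From Jun 7, 1958 to Aug 21, 1958 is 76 days inclusive.
76 = 7 × 10 + 6, so there are 10 full weeks plus 6 extra days.
Each full week contributes one Monday: 10 so far.
The 6 extra days are Saturday, Sunday, Monday, Tuesday, Wednesday, Thursday — 1 of them qualifies.
Total: 10 + 1 = 11.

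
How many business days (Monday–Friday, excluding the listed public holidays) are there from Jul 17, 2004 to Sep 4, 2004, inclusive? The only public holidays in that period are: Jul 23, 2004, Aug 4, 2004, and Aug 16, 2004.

Jul 17, 2004 is a Saturday.
The range spans 50 days (inclusive of both endpoints).
50 = 7 × 7 + 1, so there are 7 full weeks plus 1 extra day.
Each full week contributes 5 weekdays (Mon–Fri): 7 × 5 = 35.
The 1 extra day is Sat — none qualify.
Total: 35 + 0 = 35.
Holidays: Jul 23, 2004 (Fri); Aug 4, 2004 (Wed); Aug 16, 2004 (Mon).
All 3 holidays fall on weekdays, so subtract 3.
Business days: 35 − 3 = 32.

32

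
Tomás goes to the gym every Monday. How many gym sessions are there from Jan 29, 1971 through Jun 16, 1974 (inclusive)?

176

Jan 29, 1971 is a Friday.
The range spans 1235 days (inclusive of both endpoints).
1235 = 7 × 176 + 3, so there are 176 full weeks plus 3 extra days.
Each full week contributes one Monday: 176 so far.
The 3 extra days are Fri, Sat, Sun — none qualify.
Total: 176 + 0 = 176.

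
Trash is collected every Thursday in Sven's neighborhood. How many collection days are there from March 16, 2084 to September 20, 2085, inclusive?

March 16, 2084 is a Thursday.
From March 16, 2084 to September 20, 2085 is 554 days inclusive.
554 = 7 × 79 + 1, so there are 79 full weeks plus 1 extra day.
Each full week contributes one Thursday: 79 so far.
The 1 extra day is Thursday — 1 of them qualifies.
Total: 79 + 1 = 80.

80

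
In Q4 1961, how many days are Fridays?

13

Oct 1, 1961 is a Sunday.
That's 92 days from start to end, counting both.
92 = 7 × 13 + 1, so there are 13 full weeks plus 1 extra day.
Each full week contributes one Friday: 13 so far.
The 1 extra day is Sunday — none qualify.
Total: 13 + 0 = 13.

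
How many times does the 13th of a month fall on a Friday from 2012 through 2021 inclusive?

Friday-the-13ths by year:
2012: Jan, Apr, Jul
2013: Sep, Dec
2014: Jun
2015: Feb, Mar, Nov
2016: May
2017: Jan, Oct
2018: Apr, Jul
2019: Sep, Dec
2020: Mar, Nov
2021: Aug

19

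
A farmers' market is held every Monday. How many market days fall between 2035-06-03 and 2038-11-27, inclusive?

182 Mondays

2035-06-03 is a Sunday.
From 2035-06-03 to 2038-11-27 is 1274 days inclusive.
1274 = 7 × 182, so the span is exactly 182 full weeks.
Each full week contributes one Monday: 182 so far.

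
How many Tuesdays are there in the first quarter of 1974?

1974-01-01 is a Tuesday.
The range spans 90 days (inclusive of both endpoints).
90 = 7 × 12 + 6, so there are 12 full weeks plus 6 extra days.
Each full week contributes one Tuesday: 12 so far.
The 6 extra days are Tuesday, Wednesday, Thursday, Friday, Saturday, Sunday — 1 of them qualifies.
Total: 12 + 1 = 13.

13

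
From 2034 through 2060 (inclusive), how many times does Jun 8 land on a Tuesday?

4

Day of week of June 8 in each year:
2034: Thu, 2035: Fri, 2036: Sun, 2037: Mon, 2038: Tue ✓, 2039: Wed, 2040: Fri, 2041: Sat, 2042: Sun, 2043: Mon, 2044: Wed, 2045: Thu, 2046: Fri, 2047: Sat, 2048: Mon, 2049: Tue ✓, 2050: Wed, 2051: Thu, 2052: Sat, 2053: Sun, 2054: Mon, 2055: Tue ✓, 2056: Thu, 2057: Fri, 2058: Sat, 2059: Sun, 2060: Tue ✓
Tuesdays: 2038, 2049, 2055, 2060.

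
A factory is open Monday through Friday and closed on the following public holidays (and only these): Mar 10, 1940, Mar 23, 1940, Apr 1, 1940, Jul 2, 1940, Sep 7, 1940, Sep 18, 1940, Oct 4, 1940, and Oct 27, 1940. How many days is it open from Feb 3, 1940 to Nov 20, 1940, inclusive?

204

Feb 3, 1940 is a Saturday.
The range spans 292 days (inclusive of both endpoints).
292 = 7 × 41 + 5, so there are 41 full weeks plus 5 extra days.
Each full week contributes 5 weekdays (Mon–Fri): 41 × 5 = 205.
The 5 extra days are Sat, Sun, Mon, Tue, Wed — 3 of them qualify.
Total: 205 + 3 = 208.
Holidays: Mar 10, 1940 (Sun); Mar 23, 1940 (Sat); Apr 1, 1940 (Mon); Jul 2, 1940 (Tue); Sep 7, 1940 (Sat); Sep 18, 1940 (Wed); Oct 4, 1940 (Fri); Oct 27, 1940 (Sun).
4 of the 8 holidays fall on weekdays; the rest are weekends and were already excluded.
Business days: 208 − 4 = 204.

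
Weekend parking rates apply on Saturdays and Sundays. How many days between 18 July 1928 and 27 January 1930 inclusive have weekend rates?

18 July 1928 is a Wednesday.
That's 559 days from start to end, counting both.
559 = 7 × 79 + 6, so there are 79 full weeks plus 6 extra days.
Each full week contributes 2 weekend days (Sat, Sun): 79 × 2 = 158.
The 6 extra days are Wed, Thu, Fri, Sat, Sun, Mon — 2 of them qualify.
Total: 158 + 2 = 160.

160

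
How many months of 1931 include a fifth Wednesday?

4

A month has five Wednesdays exactly when Wednesday falls within its first (length − 28) days.
Jan: 31 days, starts Thu → 5 of Thu, Fri, Sat
Feb: 28 days, starts Sun → 5 of (none)
Mar: 31 days, starts Sun → 5 of Sun, Mon, Tue
Apr: 30 days, starts Wed → 5 of Wed, Thu ✓
May: 31 days, starts Fri → 5 of Fri, Sat, Sun
Jun: 30 days, starts Mon → 5 of Mon, Tue
Jul: 31 days, starts Wed → 5 of Wed, Thu, Fri ✓
Aug: 31 days, starts Sat → 5 of Sat, Sun, Mon
Sep: 30 days, starts Tue → 5 of Tue, Wed ✓
Oct: 31 days, starts Thu → 5 of Thu, Fri, Sat
Nov: 30 days, starts Sun → 5 of Sun, Mon
Dec: 31 days, starts Tue → 5 of Tue, Wed, Thu ✓
Months with five Wednesdays: Apr, Jul, Sep, Dec.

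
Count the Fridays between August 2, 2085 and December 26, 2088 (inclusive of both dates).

178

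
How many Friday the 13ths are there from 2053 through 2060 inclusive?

Friday-the-13ths by year:
2053: Jun
2054: Feb, Mar, Nov
2055: Aug
2056: Oct
2057: Apr, Jul
2058: Sep, Dec
2059: Jun
2060: Feb, Aug

13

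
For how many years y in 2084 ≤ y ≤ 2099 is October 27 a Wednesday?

2

Day of week of October 27 in each year:
2084: Fri, 2085: Sat, 2086: Sun, 2087: Mon, 2088: Wed ✓, 2089: Thu, 2090: Fri, 2091: Sat, 2092: Mon, 2093: Tue, 2094: Wed ✓, 2095: Thu, 2096: Sat, 2097: Sun, 2098: Mon, 2099: Tue
Wednesdays: 2088, 2094.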